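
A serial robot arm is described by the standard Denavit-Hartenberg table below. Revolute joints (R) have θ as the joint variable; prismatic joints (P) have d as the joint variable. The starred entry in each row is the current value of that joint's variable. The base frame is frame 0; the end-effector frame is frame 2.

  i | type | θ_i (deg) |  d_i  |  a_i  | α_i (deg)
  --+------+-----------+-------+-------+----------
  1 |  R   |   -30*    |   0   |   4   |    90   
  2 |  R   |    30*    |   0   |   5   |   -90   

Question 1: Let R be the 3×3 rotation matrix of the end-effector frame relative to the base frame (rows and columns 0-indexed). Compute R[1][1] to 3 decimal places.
End-effector y-axis (col 1 of R) = (0.5000,0.8660,-0.0000)
R[1][1] = 0.8660

0.866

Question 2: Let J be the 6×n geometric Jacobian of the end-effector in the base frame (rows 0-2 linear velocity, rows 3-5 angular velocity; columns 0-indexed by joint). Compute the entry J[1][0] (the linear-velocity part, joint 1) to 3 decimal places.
axis z_0 = ẑ; lever o_n−o_0 = (7.2141,-4.1651,2.5000)
cross product → J_v[:, 0] = (4.1651,7.2141,-0.0000)
J_ω[:, 0] = z_0
entry J[1][0] = 7.2141

7.214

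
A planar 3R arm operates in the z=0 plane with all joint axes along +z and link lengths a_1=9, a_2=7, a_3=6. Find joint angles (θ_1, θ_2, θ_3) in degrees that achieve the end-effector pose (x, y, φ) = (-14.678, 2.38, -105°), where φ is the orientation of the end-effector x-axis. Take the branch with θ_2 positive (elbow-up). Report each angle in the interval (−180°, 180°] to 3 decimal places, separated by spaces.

wrist centre = target − a_3·(cos φ, sin φ) = (-13.1251, 8.1756)
cos θ_2 = (239.1076−9²−7²)/(2·9·7) = 0.8659; θ_2 = 30.0106° (elbow-up)
β = atan2(8.1756,-13.1251) = 148.0814°; ψ = atan2(3.5011,15.0615) = 13.0863°
θ_1 = β − ψ = 134.9952°
θ_3 = φ − θ_1 − θ_2 = 89.9943° (wrapped to (-180°,180°])

134.995 30.011 89.994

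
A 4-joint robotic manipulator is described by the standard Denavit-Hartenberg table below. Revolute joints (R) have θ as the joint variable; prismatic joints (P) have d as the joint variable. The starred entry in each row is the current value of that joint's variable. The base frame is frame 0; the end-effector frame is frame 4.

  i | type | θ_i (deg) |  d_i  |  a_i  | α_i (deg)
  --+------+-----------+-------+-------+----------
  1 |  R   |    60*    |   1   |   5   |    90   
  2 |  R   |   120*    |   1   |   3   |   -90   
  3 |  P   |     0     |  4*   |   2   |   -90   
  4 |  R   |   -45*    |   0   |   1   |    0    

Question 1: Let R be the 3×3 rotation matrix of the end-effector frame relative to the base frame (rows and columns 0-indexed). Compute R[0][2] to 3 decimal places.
-0.866

End-effector z-axis (col 2 of R) = (-0.8660,0.5000,-0.0000)
R[0][2] = -0.8660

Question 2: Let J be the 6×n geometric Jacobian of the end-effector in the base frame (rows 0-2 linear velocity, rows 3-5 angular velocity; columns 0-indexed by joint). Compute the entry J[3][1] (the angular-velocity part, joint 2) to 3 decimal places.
axis z_1 = (0.8660,-0.5000,0.0000); lever o_n−o_1 = (-2.5990,-6.5016,2.5889)
cross product → J_v[:, 1] = (-1.2945,-2.2421,-6.9300)
J_ω[:, 1] = z_1
entry J[3][1] = 0.8660

0.866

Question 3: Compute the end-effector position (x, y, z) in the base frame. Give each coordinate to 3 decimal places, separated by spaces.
-0.099 -2.171 3.589

after link 1: o_1 = (2.5000, 4.3301, 1.0000)
after link 2: o_2 = (2.6160, 2.5311, 3.5981)
after link 3: o_3 = (0.3840, -1.3349, 3.3301)
after link 4: o_4 = (-0.0990, -2.1715, 3.5889)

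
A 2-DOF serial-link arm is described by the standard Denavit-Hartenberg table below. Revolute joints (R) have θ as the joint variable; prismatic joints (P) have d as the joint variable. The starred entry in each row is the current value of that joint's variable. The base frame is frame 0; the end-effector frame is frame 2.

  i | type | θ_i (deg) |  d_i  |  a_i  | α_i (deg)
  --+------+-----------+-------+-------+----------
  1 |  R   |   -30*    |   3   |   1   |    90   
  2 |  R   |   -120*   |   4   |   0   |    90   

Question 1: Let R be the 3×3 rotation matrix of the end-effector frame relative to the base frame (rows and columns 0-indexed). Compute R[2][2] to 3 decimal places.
0.500

End-effector z-axis (col 2 of R) = (-0.7500,0.4330,0.5000)
R[2][2] = 0.5000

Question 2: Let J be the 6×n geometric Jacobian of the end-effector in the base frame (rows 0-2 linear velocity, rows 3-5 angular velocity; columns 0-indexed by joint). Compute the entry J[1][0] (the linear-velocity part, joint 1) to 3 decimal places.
axis z_0 = ẑ; lever o_n−o_0 = (-1.1340,-3.9641,3.0000)
cross product → J_v[:, 0] = (3.9641,-1.1340,0.0000)
J_ω[:, 0] = z_0
entry J[1][0] = -1.1340

-1.134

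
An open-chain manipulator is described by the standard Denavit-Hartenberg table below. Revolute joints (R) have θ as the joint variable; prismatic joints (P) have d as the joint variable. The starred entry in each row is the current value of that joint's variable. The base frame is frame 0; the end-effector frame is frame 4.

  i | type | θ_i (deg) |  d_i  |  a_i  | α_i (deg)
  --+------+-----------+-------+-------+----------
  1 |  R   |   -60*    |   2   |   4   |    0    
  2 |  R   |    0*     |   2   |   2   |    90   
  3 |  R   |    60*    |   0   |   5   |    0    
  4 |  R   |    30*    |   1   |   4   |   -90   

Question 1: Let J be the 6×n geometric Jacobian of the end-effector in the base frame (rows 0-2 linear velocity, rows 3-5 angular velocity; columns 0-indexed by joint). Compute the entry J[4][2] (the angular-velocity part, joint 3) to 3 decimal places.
axis z_2 = (-0.8660,-0.5000,0.0000); lever o_n−o_2 = (0.3840,-2.6651,8.3301)
cross product → J_v[:, 2] = (-4.1651,7.2141,2.5000)
J_ω[:, 2] = z_2
entry J[4][2] = -0.5000

-0.500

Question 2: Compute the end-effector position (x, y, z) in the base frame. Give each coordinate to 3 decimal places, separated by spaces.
after link 1: o_1 = (2.0000, -3.4641, 2.0000)
after link 2: o_2 = (3.0000, -5.1962, 4.0000)
after link 3: o_3 = (4.2500, -7.3612, 8.3301)
after link 4: o_4 = (3.3840, -7.8612, 12.3301)

3.384 -7.861 12.330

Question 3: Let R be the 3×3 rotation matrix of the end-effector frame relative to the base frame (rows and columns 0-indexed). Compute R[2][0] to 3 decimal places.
1.000

End-effector x-axis (col 0 of R) = (0.0000,-0.0000,1.0000)
R[2][0] = 1.0000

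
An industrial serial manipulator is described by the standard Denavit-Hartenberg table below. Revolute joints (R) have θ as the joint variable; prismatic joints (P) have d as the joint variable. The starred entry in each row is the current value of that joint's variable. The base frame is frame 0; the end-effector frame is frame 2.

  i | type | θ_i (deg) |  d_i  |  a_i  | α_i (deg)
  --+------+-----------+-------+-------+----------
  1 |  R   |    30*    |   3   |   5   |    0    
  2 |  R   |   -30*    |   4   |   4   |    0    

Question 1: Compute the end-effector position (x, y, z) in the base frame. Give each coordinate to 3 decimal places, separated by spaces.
after link 1: o_1 = (4.3301, 2.5000, 3.0000)
after link 2: o_2 = (8.3301, 2.5000, 7.0000)

8.330 2.500 7.000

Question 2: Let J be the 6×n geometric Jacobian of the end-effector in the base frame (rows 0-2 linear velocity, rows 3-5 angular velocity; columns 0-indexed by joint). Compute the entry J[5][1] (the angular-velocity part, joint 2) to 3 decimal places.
axis z_1 = (0.0000,0.0000,1.0000); lever o_n−o_1 = (4.0000,0.0000,4.0000)
cross product → J_v[:, 1] = (0.0000,4.0000,0.0000)
J_ω[:, 1] = z_1
entry J[5][1] = 1.0000

1.000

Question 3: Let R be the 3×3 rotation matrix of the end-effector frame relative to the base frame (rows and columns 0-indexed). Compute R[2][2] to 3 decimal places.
End-effector z-axis (col 2 of R) = (0.0000,0.0000,1.0000)
R[2][2] = 1.0000

1.000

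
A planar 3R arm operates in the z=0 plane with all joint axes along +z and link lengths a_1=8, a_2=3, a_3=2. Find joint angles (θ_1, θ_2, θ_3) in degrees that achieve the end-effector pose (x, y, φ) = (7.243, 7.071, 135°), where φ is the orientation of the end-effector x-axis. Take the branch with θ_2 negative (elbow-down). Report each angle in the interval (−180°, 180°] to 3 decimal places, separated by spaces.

wrist centre = target − a_3·(cos φ, sin φ) = (8.6572, 5.6568)
cos θ_2 = (106.9466−8²−3²)/(2·8·3) = 0.7072; θ_2 = -44.9908° (elbow-down)
β = atan2(5.6568,8.6572) = 33.1614°; ψ = atan2(-2.1210,10.1217) = -11.8350°
θ_1 = β − ψ = 44.9964°
θ_3 = φ − θ_1 − θ_2 = 134.9944° (wrapped to (-180°,180°])

44.996 -44.991 134.994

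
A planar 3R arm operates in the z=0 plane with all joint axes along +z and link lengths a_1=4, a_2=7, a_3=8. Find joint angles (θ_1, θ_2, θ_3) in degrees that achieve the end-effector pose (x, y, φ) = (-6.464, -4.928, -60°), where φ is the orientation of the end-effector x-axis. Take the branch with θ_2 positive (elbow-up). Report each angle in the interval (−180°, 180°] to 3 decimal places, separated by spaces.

149.997 30.003 120.000

wrist centre = target − a_3·(cos φ, sin φ) = (-10.4640, 2.0002)
cos θ_2 = (113.4961−4²−7²)/(2·4·7) = 0.8660; θ_2 = 30.0027° (elbow-up)
β = atan2(2.0002,-10.4640) = 169.1784°; ψ = atan2(3.5003,10.0620) = 19.1813°
θ_1 = β − ψ = 149.9971°
θ_3 = φ − θ_1 − θ_2 = 120.0002° (wrapped to (-180°,180°])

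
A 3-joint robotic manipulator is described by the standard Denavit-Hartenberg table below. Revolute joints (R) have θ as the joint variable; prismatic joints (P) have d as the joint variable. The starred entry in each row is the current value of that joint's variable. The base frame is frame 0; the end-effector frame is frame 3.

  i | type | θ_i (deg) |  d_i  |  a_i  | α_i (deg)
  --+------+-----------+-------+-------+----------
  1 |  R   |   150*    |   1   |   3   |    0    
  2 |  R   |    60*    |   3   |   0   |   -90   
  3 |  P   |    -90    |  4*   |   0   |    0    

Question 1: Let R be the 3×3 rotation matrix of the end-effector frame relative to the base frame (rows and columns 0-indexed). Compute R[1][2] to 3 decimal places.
-0.866

End-effector z-axis (col 2 of R) = (0.5000,-0.8660,0.0000)
R[1][2] = -0.8660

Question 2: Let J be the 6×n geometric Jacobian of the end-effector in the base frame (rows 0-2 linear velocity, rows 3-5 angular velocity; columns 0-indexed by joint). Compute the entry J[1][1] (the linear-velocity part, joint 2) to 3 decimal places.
axis z_1 = (0.0000,0.0000,1.0000); lever o_n−o_1 = (2.0000,-3.4641,3.0000)
cross product → J_v[:, 1] = (3.4641,2.0000,-0.0000)
J_ω[:, 1] = z_1
entry J[1][1] = 2.0000

2.000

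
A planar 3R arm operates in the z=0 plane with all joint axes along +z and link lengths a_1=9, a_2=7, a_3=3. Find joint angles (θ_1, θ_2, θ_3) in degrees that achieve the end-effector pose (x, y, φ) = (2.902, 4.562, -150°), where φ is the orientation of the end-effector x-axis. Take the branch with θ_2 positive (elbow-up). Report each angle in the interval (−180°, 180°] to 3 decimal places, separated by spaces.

wrist centre = target − a_3·(cos φ, sin φ) = (5.5001, 6.0620)
cos θ_2 = (66.9987−9²−7²)/(2·9·7) = -0.5000; θ_2 = 120.0007° (elbow-up)
β = atan2(6.0620,5.5001) = 47.7824°; ψ = atan2(6.0621,5.4999) = 47.7838°
θ_1 = β − ψ = -0.0014°
θ_3 = φ − θ_1 − θ_2 = 90.0007° (wrapped to (-180°,180°])

-0.001 120.001 90.001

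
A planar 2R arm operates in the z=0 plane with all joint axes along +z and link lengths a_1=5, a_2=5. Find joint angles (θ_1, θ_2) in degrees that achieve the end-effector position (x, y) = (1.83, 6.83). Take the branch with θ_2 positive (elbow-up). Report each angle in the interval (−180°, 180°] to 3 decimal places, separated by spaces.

29.999 90.003

cos θ_2 = (49.9978−5²−5²)/(2·5·5) = -0.0000; θ_2 = 90.0025° (elbow-up)
β = atan2(6.8300,1.8300) = 75.0007°; ψ = atan2(5.0000,4.9998) = 45.0013°
θ_1 = β − ψ = 29.9995°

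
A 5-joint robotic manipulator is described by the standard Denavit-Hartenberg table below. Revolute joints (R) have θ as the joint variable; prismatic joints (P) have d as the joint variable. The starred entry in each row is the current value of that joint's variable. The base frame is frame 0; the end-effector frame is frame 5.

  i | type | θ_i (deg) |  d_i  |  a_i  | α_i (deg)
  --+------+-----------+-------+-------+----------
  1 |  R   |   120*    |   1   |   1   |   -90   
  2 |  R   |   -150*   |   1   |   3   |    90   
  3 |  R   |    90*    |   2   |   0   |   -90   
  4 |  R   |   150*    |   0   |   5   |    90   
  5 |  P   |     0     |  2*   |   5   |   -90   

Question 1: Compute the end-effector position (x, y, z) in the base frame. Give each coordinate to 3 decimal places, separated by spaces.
after link 1: o_1 = (-0.5000, 0.8660, 1.0000)
after link 2: o_2 = (-0.0670, -1.8840, 2.5000)
after link 3: o_3 = (0.4330, -2.7500, 0.7679)
after link 4: o_4 = (3.5580, 0.4976, 2.9330)
after link 5: o_5 = (5.3840, 3.9952, 6.5981)

5.384 3.995 6.598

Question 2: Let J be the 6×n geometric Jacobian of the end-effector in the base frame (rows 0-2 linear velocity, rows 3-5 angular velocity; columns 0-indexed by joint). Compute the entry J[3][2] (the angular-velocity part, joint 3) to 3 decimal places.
0.250

axis z_2 = (0.2500,-0.4330,-0.8660); lever o_n−o_2 = (5.4510,5.8792,4.0981)
cross product → J_v[:, 2] = (3.3170,-5.7452,3.8301)
J_ω[:, 2] = z_2
entry J[3][2] = 0.2500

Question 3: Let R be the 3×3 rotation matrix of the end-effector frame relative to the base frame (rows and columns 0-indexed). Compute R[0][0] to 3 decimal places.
End-effector x-axis (col 0 of R) = (0.6250,0.6495,0.4330)
R[0][0] = 0.6250

0.625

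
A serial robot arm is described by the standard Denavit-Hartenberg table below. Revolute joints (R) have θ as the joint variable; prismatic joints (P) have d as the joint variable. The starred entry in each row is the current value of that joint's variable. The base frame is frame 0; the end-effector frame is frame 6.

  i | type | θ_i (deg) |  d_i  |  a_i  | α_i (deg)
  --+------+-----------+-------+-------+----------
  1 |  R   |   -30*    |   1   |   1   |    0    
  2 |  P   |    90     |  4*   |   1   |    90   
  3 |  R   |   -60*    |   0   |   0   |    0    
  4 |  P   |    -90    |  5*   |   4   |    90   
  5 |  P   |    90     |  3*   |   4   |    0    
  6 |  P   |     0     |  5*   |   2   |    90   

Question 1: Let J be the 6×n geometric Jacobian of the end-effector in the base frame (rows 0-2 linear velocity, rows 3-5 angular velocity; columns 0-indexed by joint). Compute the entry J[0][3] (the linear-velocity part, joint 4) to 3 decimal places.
prismatic axis z_3 = (0.8660,-0.5000,0.0000)
J_v[:, 3] = z_3; J_ω[:, 3] = (0,0,0)
entry J[0][3] = 0.8660

0.866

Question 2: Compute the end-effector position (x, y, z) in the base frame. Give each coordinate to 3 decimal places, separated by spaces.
after link 1: o_1 = (0.8660, -0.5000, 1.0000)
after link 2: o_2 = (1.3660, 0.3660, 5.0000)
after link 3: o_3 = (1.3660, 0.3660, 5.0000)
after link 4: o_4 = (3.9641, -5.1340, 3.0000)
after link 5: o_5 = (6.6782, -8.4330, 5.5981)
after link 6: o_6 = (7.1603, -11.5981, 9.9282)

7.160 -11.598 9.928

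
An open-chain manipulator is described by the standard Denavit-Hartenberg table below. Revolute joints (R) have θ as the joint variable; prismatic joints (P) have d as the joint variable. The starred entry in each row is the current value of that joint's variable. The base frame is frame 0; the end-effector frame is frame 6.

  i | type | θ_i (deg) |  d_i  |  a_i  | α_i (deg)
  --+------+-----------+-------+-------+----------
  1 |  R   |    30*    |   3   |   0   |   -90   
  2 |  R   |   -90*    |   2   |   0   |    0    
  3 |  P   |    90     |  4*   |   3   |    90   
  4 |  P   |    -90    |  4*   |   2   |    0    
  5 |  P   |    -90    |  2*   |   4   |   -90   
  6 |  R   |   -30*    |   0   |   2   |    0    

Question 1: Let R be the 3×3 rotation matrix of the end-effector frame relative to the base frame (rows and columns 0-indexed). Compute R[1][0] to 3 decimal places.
-0.433

End-effector x-axis (col 0 of R) = (-0.7500,-0.4330,0.5000)
R[1][0] = -0.4330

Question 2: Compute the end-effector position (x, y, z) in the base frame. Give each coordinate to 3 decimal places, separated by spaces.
after link 1: o_1 = (0.0000, 0.0000, 3.0000)
after link 2: o_2 = (-1.0000, 1.7321, 3.0000)
after link 3: o_3 = (-0.4019, 6.6962, 3.0000)
after link 4: o_4 = (0.5981, 4.9641, 7.0000)
after link 5: o_5 = (-2.8660, 2.9641, 9.0000)
after link 6: o_6 = (-4.3660, 2.0981, 10.0000)

-4.366 2.098 10.000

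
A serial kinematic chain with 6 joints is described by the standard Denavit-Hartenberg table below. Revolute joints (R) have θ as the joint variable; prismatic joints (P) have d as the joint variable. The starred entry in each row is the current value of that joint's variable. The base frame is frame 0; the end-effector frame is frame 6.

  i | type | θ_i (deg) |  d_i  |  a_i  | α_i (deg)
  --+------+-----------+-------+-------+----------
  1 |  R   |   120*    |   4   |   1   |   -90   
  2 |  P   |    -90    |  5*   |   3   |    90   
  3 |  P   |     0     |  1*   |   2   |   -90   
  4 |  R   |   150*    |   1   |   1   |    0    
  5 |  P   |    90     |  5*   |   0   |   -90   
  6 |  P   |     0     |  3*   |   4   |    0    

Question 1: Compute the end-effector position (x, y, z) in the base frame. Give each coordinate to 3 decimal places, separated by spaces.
after link 1: o_1 = (-0.5000, 0.8660, 4.0000)
after link 2: o_2 = (-4.8301, -1.6340, 7.0000)
after link 3: o_3 = (-4.3301, -2.5000, 9.0000)
after link 4: o_4 = (-5.4462, -2.5670, 8.1340)
after link 5: o_5 = (-9.7763, -5.0670, 8.1340)
after link 6: o_6 = (-7.2942, -9.3660, 8.7321)

-7.294 -9.366 8.732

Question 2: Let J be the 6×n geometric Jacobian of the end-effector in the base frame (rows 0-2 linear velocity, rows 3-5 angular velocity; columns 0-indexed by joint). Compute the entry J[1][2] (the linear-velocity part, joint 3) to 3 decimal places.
prismatic axis z_2 = (0.5000,-0.8660,0.0000)
J_v[:, 2] = z_2; J_ω[:, 2] = (0,0,0)
entry J[1][2] = -0.8660

-0.866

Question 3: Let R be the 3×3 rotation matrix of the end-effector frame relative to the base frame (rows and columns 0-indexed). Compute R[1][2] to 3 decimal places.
End-effector z-axis (col 2 of R) = (0.2500,-0.4330,0.8660)
R[1][2] = -0.4330

-0.433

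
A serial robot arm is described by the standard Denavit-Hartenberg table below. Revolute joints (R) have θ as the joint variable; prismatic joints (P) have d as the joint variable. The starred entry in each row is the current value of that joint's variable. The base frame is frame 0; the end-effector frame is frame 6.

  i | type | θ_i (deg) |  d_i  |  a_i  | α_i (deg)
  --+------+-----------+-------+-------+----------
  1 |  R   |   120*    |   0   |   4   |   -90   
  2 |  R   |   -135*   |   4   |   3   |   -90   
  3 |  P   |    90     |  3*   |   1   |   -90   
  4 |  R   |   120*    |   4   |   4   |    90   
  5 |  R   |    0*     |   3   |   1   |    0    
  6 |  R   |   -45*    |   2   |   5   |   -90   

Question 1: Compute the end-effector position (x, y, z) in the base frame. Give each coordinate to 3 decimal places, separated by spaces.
after link 1: o_1 = (-2.0000, 3.4641, 0.0000)
after link 2: o_2 = (-4.4034, -0.3730, 2.1213)
after link 3: o_3 = (-4.5981, 1.9641, 4.2426)
after link 4: o_4 = (-6.5196, 1.2923, -1.0353)
after link 5: o_5 = (-3.8661, 0.8924, -2.7083)
after link 6: o_6 = (-1.2109, -3.7779, -3.0805)

-1.211 -3.778 -3.080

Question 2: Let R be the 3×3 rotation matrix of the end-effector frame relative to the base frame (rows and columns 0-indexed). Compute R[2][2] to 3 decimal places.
-0.933

End-effector z-axis (col 2 of R) = (-0.3397,-0.1188,-0.9330)
R[2][2] = -0.9330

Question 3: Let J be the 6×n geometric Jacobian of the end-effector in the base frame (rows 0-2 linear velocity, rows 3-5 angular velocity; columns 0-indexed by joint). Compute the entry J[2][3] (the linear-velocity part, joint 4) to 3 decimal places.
axis z_3 = (-0.3536,0.6124,-0.7071); lever o_n−o_3 = (3.3871,-5.7420,-7.3231)
cross product → J_v[:, 3] = (-8.5447,-4.9842,-0.0441)
J_ω[:, 3] = z_3
entry J[2][3] = -0.0441

-0.044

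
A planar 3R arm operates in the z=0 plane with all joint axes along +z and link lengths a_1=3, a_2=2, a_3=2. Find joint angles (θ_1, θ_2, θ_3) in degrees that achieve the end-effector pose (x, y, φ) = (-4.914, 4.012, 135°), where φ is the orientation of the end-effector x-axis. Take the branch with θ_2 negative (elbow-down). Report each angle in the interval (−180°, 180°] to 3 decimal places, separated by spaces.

wrist centre = target − a_3·(cos φ, sin φ) = (-3.4998, 2.5978)
cos θ_2 = (18.9970−3²−2²)/(2·3·2) = 0.4997; θ_2 = -60.0165° (elbow-down)
β = atan2(2.5978,-3.4998) = 143.4146°; ψ = atan2(-1.7323,3.9995) = -23.4193°
θ_1 = β − ψ = 166.8339°
θ_3 = φ − θ_1 − θ_2 = 28.1826° (wrapped to (-180°,180°])

166.834 -60.017 28.183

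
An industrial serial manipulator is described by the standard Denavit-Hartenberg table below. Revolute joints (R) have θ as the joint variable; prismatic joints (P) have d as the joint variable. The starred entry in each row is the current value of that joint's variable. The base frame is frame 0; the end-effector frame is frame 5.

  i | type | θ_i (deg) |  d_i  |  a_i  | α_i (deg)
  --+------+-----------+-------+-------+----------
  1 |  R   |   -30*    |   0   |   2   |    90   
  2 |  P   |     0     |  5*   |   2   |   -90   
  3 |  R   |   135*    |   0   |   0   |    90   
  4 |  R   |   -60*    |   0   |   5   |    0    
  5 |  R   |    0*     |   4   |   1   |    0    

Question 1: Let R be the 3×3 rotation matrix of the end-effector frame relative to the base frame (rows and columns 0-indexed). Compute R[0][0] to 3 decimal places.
-0.129

End-effector x-axis (col 0 of R) = (-0.1294,0.4830,-0.8660)
R[0][0] = -0.1294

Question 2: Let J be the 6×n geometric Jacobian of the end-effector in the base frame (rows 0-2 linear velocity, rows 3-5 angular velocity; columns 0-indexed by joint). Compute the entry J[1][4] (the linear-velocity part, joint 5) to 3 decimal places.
0.837

axis z_4 = (0.9659,0.2588,0.0000); lever o_n−o_4 = (3.7343,1.5182,-0.8660)
cross product → J_v[:, 4] = (-0.2241,0.8365,0.5000)
J_ω[:, 4] = z_4
entry J[1][4] = 0.8365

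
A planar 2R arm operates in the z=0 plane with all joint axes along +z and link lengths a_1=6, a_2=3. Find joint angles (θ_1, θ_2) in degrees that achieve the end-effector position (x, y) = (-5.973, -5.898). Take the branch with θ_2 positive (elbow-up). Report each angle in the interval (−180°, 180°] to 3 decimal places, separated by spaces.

-149.996 44.984

cos θ_2 = (70.4631−6²−3²)/(2·6·3) = 0.7073; θ_2 = 44.9836° (elbow-up)
β = atan2(-5.8980,-5.9730) = -135.3620°; ψ = atan2(2.1207,8.1219) = 14.6337°
θ_1 = β − ψ = -149.9957°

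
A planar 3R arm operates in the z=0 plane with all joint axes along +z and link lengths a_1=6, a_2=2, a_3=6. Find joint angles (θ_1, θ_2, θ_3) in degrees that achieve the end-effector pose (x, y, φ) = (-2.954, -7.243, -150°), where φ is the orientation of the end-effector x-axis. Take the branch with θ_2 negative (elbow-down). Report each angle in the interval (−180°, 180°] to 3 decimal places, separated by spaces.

-45.007 -134.997 30.004

wrist centre = target − a_3·(cos φ, sin φ) = (2.2422, -4.2430)
cos θ_2 = (23.0303−6²−2²)/(2·6·2) = -0.7071; θ_2 = -134.9971° (elbow-down)
β = atan2(-4.2430,2.2422) = -62.1464°; ψ = atan2(-1.4143,4.5859) = -17.1398°
θ_1 = β − ψ = -45.0066°
θ_3 = φ − θ_1 − θ_2 = 30.0037° (wrapped to (-180°,180°])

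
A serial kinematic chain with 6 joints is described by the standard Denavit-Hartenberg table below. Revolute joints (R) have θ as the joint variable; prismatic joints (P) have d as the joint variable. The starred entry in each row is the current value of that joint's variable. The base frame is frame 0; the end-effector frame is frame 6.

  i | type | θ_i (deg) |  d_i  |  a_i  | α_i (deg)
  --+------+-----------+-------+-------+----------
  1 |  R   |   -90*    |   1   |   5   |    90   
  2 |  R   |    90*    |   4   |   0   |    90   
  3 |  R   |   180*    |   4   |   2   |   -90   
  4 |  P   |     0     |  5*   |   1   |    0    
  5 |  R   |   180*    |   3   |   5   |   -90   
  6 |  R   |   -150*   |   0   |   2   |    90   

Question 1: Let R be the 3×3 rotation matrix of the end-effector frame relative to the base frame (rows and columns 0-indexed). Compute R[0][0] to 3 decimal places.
0.500

End-effector x-axis (col 0 of R) = (0.5000,-0.0000,-0.8660)
R[0][0] = 0.5000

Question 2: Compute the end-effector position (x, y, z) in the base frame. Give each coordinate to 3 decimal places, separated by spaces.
5.000 -9.000 1.268

after link 1: o_1 = (0.0000, -5.0000, 1.0000)
after link 2: o_2 = (-4.0000, -5.0000, 1.0000)
after link 3: o_3 = (-4.0000, -9.0000, -1.0000)
after link 4: o_4 = (1.0000, -9.0000, -2.0000)
after link 5: o_5 = (4.0000, -9.0000, 3.0000)
after link 6: o_6 = (5.0000, -9.0000, 1.2679)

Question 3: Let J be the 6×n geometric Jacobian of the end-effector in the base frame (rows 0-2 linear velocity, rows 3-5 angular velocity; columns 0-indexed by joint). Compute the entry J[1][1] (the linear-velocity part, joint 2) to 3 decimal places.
axis z_1 = (-1.0000,-0.0000,0.0000); lever o_n−o_1 = (5.0000,-4.0000,0.2679)
cross product → J_v[:, 1] = (0.0000,0.2679,4.0000)
J_ω[:, 1] = z_1
entry J[1][1] = 0.2679

0.268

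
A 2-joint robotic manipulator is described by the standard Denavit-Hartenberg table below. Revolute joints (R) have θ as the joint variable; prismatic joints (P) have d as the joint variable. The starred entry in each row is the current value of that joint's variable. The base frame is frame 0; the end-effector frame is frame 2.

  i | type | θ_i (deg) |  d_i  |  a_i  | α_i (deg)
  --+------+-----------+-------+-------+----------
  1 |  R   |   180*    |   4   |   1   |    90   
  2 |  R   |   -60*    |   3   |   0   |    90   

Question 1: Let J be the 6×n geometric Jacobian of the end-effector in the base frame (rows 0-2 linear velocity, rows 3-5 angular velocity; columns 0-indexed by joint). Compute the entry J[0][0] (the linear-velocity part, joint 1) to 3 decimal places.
-3.000

axis z_0 = ẑ; lever o_n−o_0 = (-1.0000,3.0000,4.0000)
cross product → J_v[:, 0] = (-3.0000,-1.0000,0.0000)
J_ω[:, 0] = z_0
entry J[0][0] = -3.0000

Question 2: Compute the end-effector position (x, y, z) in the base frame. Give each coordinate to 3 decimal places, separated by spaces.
after link 1: o_1 = (-1.0000, 0.0000, 4.0000)
after link 2: o_2 = (-1.0000, 3.0000, 4.0000)

-1.000 3.000 4.000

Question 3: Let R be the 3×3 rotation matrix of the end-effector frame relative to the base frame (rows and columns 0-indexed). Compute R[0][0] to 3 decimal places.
End-effector x-axis (col 0 of R) = (-0.5000,0.0000,-0.8660)
R[0][0] = -0.5000

-0.500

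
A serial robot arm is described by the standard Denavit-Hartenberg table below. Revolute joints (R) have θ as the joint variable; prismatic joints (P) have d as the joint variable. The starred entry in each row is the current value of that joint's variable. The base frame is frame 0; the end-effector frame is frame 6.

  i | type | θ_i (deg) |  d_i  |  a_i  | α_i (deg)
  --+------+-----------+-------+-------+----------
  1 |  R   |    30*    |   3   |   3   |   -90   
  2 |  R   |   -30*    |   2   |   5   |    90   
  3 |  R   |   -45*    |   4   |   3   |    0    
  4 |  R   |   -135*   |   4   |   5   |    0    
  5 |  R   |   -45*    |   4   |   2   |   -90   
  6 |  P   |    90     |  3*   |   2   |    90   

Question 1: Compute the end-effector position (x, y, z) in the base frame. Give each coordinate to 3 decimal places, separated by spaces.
-2.378 -2.330 10.953

after link 1: o_1 = (2.5981, 1.5000, 3.0000)
after link 2: o_2 = (5.3481, 5.3971, 5.5000)
after link 3: o_3 = (6.2677, 3.4786, 10.0248)
after link 4: o_4 = (0.7856, 0.3135, 10.9889)
after link 5: o_5 = (-2.7142, -0.0741, 13.7459)
after link 6: o_6 = (-2.3785, -2.3298, 10.9531)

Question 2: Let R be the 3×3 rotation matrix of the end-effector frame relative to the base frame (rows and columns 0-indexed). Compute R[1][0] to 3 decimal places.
End-effector x-axis (col 0 of R) = (0.4330,0.2500,-0.8660)
R[1][0] = 0.2500

0.250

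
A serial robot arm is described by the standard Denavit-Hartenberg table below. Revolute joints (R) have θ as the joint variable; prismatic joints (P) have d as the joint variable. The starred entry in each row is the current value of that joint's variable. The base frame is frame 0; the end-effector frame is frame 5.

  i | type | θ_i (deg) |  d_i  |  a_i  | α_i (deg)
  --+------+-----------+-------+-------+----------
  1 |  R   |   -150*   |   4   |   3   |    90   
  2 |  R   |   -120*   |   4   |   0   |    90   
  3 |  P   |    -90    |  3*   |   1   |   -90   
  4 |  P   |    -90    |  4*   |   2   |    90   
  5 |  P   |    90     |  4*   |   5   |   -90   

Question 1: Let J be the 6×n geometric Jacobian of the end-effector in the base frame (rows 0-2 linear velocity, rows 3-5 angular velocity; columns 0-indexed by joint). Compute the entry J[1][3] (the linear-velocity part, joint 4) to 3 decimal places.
0.250

prismatic axis z_3 = (0.4330,0.2500,-0.8660)
J_v[:, 3] = z_3; J_ω[:, 3] = (0,0,0)
entry J[1][3] = 0.2500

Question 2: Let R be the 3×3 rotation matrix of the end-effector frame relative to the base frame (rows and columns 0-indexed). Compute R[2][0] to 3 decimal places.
-0.866

End-effector x-axis (col 0 of R) = (0.4330,0.2500,-0.8660)
R[2][0] = -0.8660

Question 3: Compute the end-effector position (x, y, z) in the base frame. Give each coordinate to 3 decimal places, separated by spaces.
after link 1: o_1 = (-2.5981, -1.5000, 4.0000)
after link 2: o_2 = (-4.5981, 1.9641, 4.0000)
after link 3: o_3 = (-1.8481, 2.3971, 5.5000)
after link 4: o_4 = (1.3840, 4.2631, 3.0359)
after link 5: o_5 = (1.5490, 8.9772, -1.2942)

1.549 8.977 -1.294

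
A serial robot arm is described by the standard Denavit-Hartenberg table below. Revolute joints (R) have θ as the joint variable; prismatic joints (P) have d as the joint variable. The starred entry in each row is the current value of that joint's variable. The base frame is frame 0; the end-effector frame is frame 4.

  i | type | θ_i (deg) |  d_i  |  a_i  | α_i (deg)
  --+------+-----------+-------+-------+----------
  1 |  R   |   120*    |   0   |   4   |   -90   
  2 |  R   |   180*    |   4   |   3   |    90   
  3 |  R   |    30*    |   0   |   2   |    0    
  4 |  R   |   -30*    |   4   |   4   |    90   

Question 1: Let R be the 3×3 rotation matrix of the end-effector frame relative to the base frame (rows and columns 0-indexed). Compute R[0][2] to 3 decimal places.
0.866

End-effector z-axis (col 2 of R) = (0.8660,0.5000,-0.0000)
R[0][2] = 0.8660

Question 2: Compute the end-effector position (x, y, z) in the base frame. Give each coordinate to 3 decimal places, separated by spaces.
-1.964 -6.598 -4.000

after link 1: o_1 = (-2.0000, 3.4641, 0.0000)
after link 2: o_2 = (-3.9641, -1.1340, -0.0000)
after link 3: o_3 = (-3.9641, -3.1340, -0.0000)
after link 4: o_4 = (-1.9641, -6.5981, -4.0000)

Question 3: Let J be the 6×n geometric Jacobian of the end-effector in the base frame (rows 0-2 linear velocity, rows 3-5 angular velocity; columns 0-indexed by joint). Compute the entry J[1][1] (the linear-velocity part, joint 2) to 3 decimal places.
-3.464

axis z_1 = (-0.8660,-0.5000,0.0000); lever o_n−o_1 = (0.0359,-10.0622,-4.0000)
cross product → J_v[:, 1] = (2.0000,-3.4641,8.7321)
J_ω[:, 1] = z_1
entry J[1][1] = -3.4641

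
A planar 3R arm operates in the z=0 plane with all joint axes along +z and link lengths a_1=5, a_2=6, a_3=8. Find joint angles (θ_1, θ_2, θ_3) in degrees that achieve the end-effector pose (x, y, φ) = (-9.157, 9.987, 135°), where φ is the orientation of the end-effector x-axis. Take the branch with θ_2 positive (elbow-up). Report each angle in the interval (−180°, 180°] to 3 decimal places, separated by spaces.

wrist centre = target − a_3·(cos φ, sin φ) = (-3.5001, 4.3301)
cos θ_2 = (31.0012−5²−6²)/(2·5·6) = -0.5000; θ_2 = 119.9987° (elbow-up)
β = atan2(4.3301,-3.5001) = 128.9493°; ψ = atan2(5.1962,2.0001) = 68.9474°
θ_1 = β − ψ = 60.0019°
θ_3 = φ − θ_1 − θ_2 = -45.0006° (wrapped to (-180°,180°])

60.002 119.999 -45.001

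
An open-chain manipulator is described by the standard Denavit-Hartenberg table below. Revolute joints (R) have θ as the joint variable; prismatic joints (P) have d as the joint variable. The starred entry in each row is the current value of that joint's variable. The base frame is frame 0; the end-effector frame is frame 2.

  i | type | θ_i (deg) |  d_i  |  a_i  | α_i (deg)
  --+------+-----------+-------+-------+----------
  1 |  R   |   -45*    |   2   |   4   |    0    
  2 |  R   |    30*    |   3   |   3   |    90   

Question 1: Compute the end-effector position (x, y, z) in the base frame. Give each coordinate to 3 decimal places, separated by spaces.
5.726 -3.605 5.000

after link 1: o_1 = (2.8284, -2.8284, 2.0000)
after link 2: o_2 = (5.7262, -3.6049, 5.0000)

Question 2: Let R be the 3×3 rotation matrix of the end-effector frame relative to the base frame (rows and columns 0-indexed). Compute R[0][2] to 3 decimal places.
-0.259

End-effector z-axis (col 2 of R) = (-0.2588,-0.9659,0.0000)
R[0][2] = -0.2588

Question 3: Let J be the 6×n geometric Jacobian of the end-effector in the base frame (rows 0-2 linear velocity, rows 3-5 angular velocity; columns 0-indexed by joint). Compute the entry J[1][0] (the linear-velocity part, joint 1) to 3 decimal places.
5.726

axis z_0 = ẑ; lever o_n−o_0 = (5.7262,-3.6049,5.0000)
cross product → J_v[:, 0] = (3.6049,5.7262,-0.0000)
J_ω[:, 0] = z_0
entry J[1][0] = 5.7262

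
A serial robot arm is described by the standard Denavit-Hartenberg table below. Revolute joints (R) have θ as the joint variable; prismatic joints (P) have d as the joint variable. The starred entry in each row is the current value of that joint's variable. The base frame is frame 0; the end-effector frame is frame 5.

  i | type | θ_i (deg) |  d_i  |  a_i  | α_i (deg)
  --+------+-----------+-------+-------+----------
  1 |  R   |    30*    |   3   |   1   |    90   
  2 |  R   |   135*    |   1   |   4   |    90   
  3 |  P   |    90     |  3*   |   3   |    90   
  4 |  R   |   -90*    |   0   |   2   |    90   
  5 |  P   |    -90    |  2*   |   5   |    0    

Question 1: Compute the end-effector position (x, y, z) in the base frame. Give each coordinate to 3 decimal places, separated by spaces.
3.091 -0.525 3.000

after link 1: o_1 = (0.8660, 0.5000, 3.0000)
after link 2: o_2 = (-1.0835, -1.7802, 5.8284)
after link 3: o_3 = (2.2537, -3.3177, 7.9497)
after link 4: o_4 = (1.0289, -4.0248, 6.5355)
after link 5: o_5 = (3.0908, -0.5249, 3.0000)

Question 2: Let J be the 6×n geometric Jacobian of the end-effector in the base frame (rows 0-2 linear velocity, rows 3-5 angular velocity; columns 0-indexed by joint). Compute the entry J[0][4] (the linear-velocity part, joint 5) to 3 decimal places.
-0.500

prismatic axis z_4 = (-0.5000,0.8660,-0.0000)
J_v[:, 4] = z_4; J_ω[:, 4] = (0,0,0)
entry J[0][4] = -0.5000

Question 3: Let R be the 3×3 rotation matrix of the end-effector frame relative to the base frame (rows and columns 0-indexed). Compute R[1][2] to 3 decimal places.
0.866

End-effector z-axis (col 2 of R) = (-0.5000,0.8660,-0.0000)
R[1][2] = 0.8660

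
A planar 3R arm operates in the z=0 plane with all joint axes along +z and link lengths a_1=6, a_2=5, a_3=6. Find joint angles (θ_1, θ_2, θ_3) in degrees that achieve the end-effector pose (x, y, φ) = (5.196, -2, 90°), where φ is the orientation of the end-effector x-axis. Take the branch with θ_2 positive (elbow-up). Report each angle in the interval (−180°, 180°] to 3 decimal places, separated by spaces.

wrist centre = target − a_3·(cos φ, sin φ) = (5.1960, -8.0000)
cos θ_2 = (90.9984−6²−5²)/(2·6·5) = 0.5000; θ_2 = 60.0017° (elbow-up)
β = atan2(-8.0000,5.1960) = -56.9963°; ψ = atan2(4.3302,8.4999) = 26.9963°
θ_1 = β − ψ = -83.9926°
θ_3 = φ − θ_1 − θ_2 = 113.9908° (wrapped to (-180°,180°])

-83.993 60.002 113.991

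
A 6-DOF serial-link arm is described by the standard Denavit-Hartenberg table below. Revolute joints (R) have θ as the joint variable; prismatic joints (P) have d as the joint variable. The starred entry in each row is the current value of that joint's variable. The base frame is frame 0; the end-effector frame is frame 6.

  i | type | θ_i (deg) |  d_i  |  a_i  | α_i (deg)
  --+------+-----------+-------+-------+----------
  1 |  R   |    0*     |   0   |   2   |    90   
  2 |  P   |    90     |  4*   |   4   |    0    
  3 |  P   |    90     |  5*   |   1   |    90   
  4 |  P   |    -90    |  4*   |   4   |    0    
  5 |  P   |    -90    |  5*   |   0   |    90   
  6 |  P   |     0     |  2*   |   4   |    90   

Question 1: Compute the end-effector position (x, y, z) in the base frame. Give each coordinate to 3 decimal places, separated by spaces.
5.000 -7.000 13.000

after link 1: o_1 = (2.0000, 0.0000, 0.0000)
after link 2: o_2 = (2.0000, -4.0000, 4.0000)
after link 3: o_3 = (1.0000, -9.0000, 4.0000)
after link 4: o_4 = (1.0000, -5.0000, 8.0000)
after link 5: o_5 = (1.0000, -5.0000, 13.0000)
after link 6: o_6 = (5.0000, -7.0000, 13.0000)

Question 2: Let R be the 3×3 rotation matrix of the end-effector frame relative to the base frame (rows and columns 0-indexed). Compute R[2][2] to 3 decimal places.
End-effector z-axis (col 2 of R) = (-0.0000,-0.0000,-1.0000)
R[2][2] = -1.0000

-1.000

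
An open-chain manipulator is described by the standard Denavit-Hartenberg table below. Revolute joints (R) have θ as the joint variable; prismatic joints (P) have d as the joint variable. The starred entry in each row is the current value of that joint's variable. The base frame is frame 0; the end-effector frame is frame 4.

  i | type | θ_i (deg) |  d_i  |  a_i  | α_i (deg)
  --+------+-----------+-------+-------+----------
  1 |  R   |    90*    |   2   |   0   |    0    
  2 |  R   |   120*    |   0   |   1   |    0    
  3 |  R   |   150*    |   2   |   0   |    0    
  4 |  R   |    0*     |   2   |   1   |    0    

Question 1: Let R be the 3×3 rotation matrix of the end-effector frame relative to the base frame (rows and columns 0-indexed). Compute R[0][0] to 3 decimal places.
End-effector x-axis (col 0 of R) = (1.0000,-0.0000,0.0000)
R[0][0] = 1.0000

1.000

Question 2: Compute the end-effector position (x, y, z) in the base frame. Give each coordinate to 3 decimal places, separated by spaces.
after link 1: o_1 = (0.0000, 0.0000, 2.0000)
after link 2: o_2 = (-0.8660, -0.5000, 2.0000)
after link 3: o_3 = (-0.8660, -0.5000, 4.0000)
after link 4: o_4 = (0.1340, -0.5000, 6.0000)

0.134 -0.500 6.000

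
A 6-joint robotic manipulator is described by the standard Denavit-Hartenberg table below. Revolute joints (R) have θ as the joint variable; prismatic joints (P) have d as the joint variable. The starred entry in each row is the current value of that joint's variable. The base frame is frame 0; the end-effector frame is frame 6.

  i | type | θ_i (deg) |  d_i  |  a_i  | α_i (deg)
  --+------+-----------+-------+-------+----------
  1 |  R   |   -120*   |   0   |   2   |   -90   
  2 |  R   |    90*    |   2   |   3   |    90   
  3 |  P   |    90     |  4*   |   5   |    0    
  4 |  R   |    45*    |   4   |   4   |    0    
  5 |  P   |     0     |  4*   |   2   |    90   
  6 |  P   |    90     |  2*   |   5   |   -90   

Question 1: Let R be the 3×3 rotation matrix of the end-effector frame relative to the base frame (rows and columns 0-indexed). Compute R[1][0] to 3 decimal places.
End-effector x-axis (col 0 of R) = (-0.5000,-0.8660,0.0000)
R[1][0] = -0.8660

-0.866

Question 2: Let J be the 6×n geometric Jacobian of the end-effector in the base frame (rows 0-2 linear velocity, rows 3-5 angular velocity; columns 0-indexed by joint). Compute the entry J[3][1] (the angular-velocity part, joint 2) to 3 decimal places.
axis z_1 = (0.8660,-0.5000,0.0000); lever o_n−o_1 = (2.4612,-21.0509,-0.1716)
cross product → J_v[:, 1] = (0.0858,0.1486,-17.0000)
J_ω[:, 1] = z_1
entry J[3][1] = 0.8660

0.866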